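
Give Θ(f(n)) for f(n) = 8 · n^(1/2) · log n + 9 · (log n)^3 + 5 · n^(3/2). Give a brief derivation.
f(n) ∈ Θ(n^(3/2))

Compare the terms by growth order. For large n, n^a · (log n)^b dominates n^a' · (log n)^b' iff a > a', or (a = a' and b > b'). Ranking the 3 terms shows the dominant one is 5 · n^(3/2). Hence f(n) ∈ Θ(n^(3/2)).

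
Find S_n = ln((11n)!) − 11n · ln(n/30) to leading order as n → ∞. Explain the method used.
S_n ~ 11n · (ln 330 − 1) + O(ln n)

Stirling: ln((11n)!) = 11n ln(11n) − 11n + O(ln n).
  S_n = 11n ln(11n) − 11n − 11n ln(n/30) + O(ln n)
      = 11n ln(11n) − 11n ln n + 11n ln 30 − 11n + O(ln n)
      = 11n ln 11 + 11n ln 30 − 11n + O(ln n)
      = 11n (ln 330 − 1) + O(ln n).
Numerically ln(330) − 1 ≈ 4.7991.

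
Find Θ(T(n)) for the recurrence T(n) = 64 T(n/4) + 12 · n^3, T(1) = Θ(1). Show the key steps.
T(n) = Θ(n^3 log n)

log_4 64 = 3, and f(n) = 12 · n^3 = Θ(n^(log_4 64)). This is Case 2 of the master theorem: T(n) = Θ(f(n) · log n) = Θ(n^3 log n).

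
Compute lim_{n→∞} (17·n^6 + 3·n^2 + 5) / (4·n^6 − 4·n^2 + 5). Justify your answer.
lim = 17/4

For large n the leading n^6 terms dominate both numerator and denominator. Dividing top and bottom by n^6, every other term tends to 0, leaving 17/4.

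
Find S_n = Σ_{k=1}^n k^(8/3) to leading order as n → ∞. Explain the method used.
S_n ~ (3/11) · n^(11/3)

Integral comparison: Σ_{k=1}^n k^(8/3) = ∫_0^n x^(8/3) dx + O(n^(8/3)). The integral is n^(1 + 8/3) / (1 + 8/3) = n^((8+3)/3) / ((8+3)/3) = (3/11) · n^(11/3).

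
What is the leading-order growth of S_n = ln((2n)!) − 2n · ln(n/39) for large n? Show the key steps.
S_n ~ 2n · (ln 78 − 1) + O(ln n)

Stirling: ln((2n)!) = 2n ln(2n) − 2n + O(ln n).
  S_n = 2n ln(2n) − 2n − 2n ln(n/39) + O(ln n)
      = 2n ln(2n) − 2n ln n + 2n ln 39 − 2n + O(ln n)
      = 2n ln 2 + 2n ln 39 − 2n + O(ln n)
      = 2n (ln 78 − 1) + O(ln n).
Numerically ln(78) − 1 ≈ 3.3567.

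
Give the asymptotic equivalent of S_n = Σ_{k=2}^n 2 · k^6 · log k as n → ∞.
S_n ~ 2 · n^7 log n / 7 − 2 · n^7 / 49

By integral comparison, S_n = ∫_1^n 2 · x^6 · log x dx + O(n^6 · log n). For the integral, ∫ x^6 log x dx = n^7 log n / 7 − n^7/49 (integration by parts). Hence S_n ~ 2 · n^7 log n / 7 − 2 · n^7 / 49.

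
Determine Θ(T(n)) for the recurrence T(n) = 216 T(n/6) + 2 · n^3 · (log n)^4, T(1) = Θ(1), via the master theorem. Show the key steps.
T(n) = Θ(n^3 · (log n)^5)

Here log_6 216 = 3 and f(n) = 2 · n^3 · (log n)^4 = Θ(n^(log_6 216) · (log n)^4). This is the extended Case 2 of the master theorem (f matches the critical exponent up to log factors), giving T(n) = Θ(n^(log_6 216) · (log n)^(4+1)) = Θ(n^3 · (log n)^5).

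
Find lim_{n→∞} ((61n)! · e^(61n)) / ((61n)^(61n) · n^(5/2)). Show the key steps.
lim = 0

Stirling: (61n)! ~ sqrt(2π·61n) · (61n/e)^(61n). Hence
  (61n)! · e^(61n) / (61n)^(61n) ~ sqrt(2π·61n).
Dividing by n^(5/2): sqrt(2π·61n) / n^(5/2) = sqrt(2π·61) · n^((1−5)/2), so the expression behaves like sqrt(2π·61) · n^((1−5)/2) → 0.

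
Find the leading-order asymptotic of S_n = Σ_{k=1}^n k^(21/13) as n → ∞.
S_n ~ (13/34) · n^(34/13)

Integral comparison: Σ_{k=1}^n k^(21/13) = ∫_0^n x^(21/13) dx + O(n^(21/13)). The integral is n^(1 + 21/13) / (1 + 21/13) = n^((21+13)/13) / ((21+13)/13) = (13/34) · n^(34/13).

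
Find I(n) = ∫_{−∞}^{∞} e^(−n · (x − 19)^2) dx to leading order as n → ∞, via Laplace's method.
I(n) = sqrt(π/n)

Here φ(x) = (x − 19)^2 has its unique minimum at x* = 19 with φ(x*) = 0 and φ''(x*) = 2. Laplace's method gives
  I(n) ~ e^(−n φ(x*)) · sqrt(2π / (n · φ''(x*))) = sqrt(2π / (2n)) = sqrt(π/n).
This is exact: substituting u = (x − 19)·sqrt(n) gives I(n) = (1/sqrt(n)) ∫_{−∞}^{∞} e^(−u^2) du = sqrt(π/n).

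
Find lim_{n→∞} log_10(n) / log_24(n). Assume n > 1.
lim = ln(24) / ln(10) = log_10(24)

Change of base: log_10(n) = ln n / ln 10 and log_24(n) = ln n / ln 24. The ratio is (ln n / ln 10) · (ln 24 / ln n) = ln 24 / ln 10, a constant independent of n. So the limit is ln 24 / ln 10 = log_10(24).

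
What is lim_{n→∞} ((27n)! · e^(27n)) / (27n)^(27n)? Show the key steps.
lim = ∞

Stirling: (27n)! ~ sqrt(2π·27n) · (27n/e)^(27n). Hence
  (27n)! · e^(27n) / (27n)^(27n) ~ sqrt(2π·27n) = sqrt(2π·27) · sqrt(n) → ∞.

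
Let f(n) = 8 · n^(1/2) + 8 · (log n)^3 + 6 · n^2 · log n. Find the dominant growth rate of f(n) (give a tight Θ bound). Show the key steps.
f(n) ∈ Θ(n^2 · log n)

Compare the terms by growth order. For large n, n^a · (log n)^b dominates n^a' · (log n)^b' iff a > a', or (a = a' and b > b'). Ranking the 3 terms shows the dominant one is 6 · n^2 · log n. Hence f(n) ∈ Θ(n^2 · log n).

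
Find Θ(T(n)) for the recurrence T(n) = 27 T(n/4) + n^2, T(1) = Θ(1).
T(n) = Θ(n^(log_4 27))

Master theorem: compare f(n) = n^2 to n^(log_4 27) where log_4 27 ≈ 2.377. Since 2 < log_4 27, we have f(n) = O(n^(log_4 27 − ε)) for some ε > 0 — Case 1. Hence T(n) = Θ(n^(log_4 27)).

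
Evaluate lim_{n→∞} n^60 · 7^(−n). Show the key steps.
lim = 0

Exponentials with base > 1 dominate every fixed polynomial: for any fixed c, n^c / 7^n → 0 as n → ∞ (e.g. by the ratio test, or by writing 7^n = e^(n ln 7) and noting e^(n ln 7) / n^c → ∞). Hence n^60 · 7^(−n) = n^60 / 7^n → 0.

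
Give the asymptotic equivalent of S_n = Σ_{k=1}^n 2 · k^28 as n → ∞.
S_n ~ 2 · n^29 / 29

By integral comparison (Euler-Maclaurin), Σ_{k=1}^n 2 · k^28 = 2 · ∫_0^n x^28 dx + O(n^28) = 2 · n^29/29 + O(n^28). (Equivalently, Faulhaber's formula gives the same leading term.)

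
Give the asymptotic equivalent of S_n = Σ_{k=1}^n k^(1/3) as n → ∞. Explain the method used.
S_n ~ (3/4) · n^(4/3)

Integral comparison: Σ_{k=1}^n k^(1/3) = ∫_0^n x^(1/3) dx + O(n^(1/3)). The integral is n^(1 + 1/3) / (1 + 1/3) = n^((1+3)/3) / ((1+3)/3) = (3/4) · n^(4/3).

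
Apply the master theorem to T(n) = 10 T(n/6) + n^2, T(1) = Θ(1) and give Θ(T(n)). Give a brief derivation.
T(n) = Θ(n^2)

log_6 10 ≈ 1.285. f(n) = n^2 dominates n^(log_6 10) since 2 > 1.285, and the regularity condition a·f(n/b) = 10·(n/6)^2 = (10/36)·n^2 ≤ c·f(n) holds with c = 10/36 ≈ 0.278 < 1. So this is Case 3: T(n) = Θ(f(n)) = Θ(n^2).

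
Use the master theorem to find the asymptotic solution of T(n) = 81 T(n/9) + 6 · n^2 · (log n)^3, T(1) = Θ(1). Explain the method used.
T(n) = Θ(n^2 · (log n)^4)

Here log_9 81 = 2 and f(n) = 6 · n^2 · (log n)^3 = Θ(n^(log_9 81) · (log n)^3). This is the extended Case 2 of the master theorem (f matches the critical exponent up to log factors), giving T(n) = Θ(n^(log_9 81) · (log n)^(3+1)) = Θ(n^2 · (log n)^4).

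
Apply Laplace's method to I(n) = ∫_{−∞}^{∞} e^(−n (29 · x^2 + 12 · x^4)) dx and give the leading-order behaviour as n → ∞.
I(n) ~ sqrt(π/(29n))

φ(x) = 29 · x^2 + 12 · x^4 has its unique global minimum at x* = 0 (since φ'(x) = 58x + 48x^3 = 0 only at x = 0 for real x with both coefficients positive, and φ → ∞ as |x| → ∞). At x* = 0, φ(0) = 0 and φ''(0) = 58. Laplace's method then gives
  I(n) ~ sqrt(2π / (n · φ''(0))) · e^(−n φ(0)) = sqrt(2π / (58n)) = sqrt(π/(29n)).
The 12 · x^4 term contributes only at subleading order (an O(1/n) relative correction).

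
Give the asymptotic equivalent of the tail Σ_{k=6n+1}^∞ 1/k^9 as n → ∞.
Σ_{k>6n} 1/k^9 ~ 1/(8 · (6n)^8)

Compare to the integral: ∫_{6n}^∞ x^(−9) dx = [−x^(−8)/8]_{6n}^∞ = 1/((9−1)·(6n)^8). Euler-Maclaurin then gives
  Σ_{k>6n} 1/k^9 = ∫_{6n}^∞ dx/x^9 − 1/(2·(6n)^9) + O(1/(6n)^10).
(Equivalently this is ζ(9) − Σ_{k≤6n} 1/k^9.)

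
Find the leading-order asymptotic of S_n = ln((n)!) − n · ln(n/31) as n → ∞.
S_n ~ n · (ln 31 − 1) + O(ln n)

Stirling: ln((n)!) = n ln(n) − n + O(ln n).
  S_n = n ln(n) − n − n ln(n/31) + O(ln n)
      = n ln(n) − n ln n + n ln 31 − n + O(ln n)
      = n ln 31 − n + O(ln n)
      = n (ln 31 − 1) + O(ln n).
Numerically ln(31) − 1 ≈ 2.4340.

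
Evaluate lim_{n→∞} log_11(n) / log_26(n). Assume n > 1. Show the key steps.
lim = ln(26) / ln(11) = log_11(26)

Change of base: log_11(n) = ln n / ln 11 and log_26(n) = ln n / ln 26. The ratio is (ln n / ln 11) · (ln 26 / ln n) = ln 26 / ln 11, a constant independent of n. So the limit is ln 26 / ln 11 = log_11(26).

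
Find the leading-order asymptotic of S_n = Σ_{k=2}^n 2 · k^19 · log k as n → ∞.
S_n ~ n^20 log n / 10 − n^20 / 200

By integral comparison, S_n = ∫_1^n 2 · x^19 · log x dx + O(n^19 · log n). For the integral, ∫ x^19 log x dx = n^20 log n / 20 − n^20/400 (integration by parts). Hence S_n ~ n^20 log n / 10 − n^20 / 200.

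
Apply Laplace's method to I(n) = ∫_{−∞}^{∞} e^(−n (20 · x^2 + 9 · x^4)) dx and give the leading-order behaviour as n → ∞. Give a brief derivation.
I(n) ~ sqrt(π/(20n))

φ(x) = 20 · x^2 + 9 · x^4 has its unique global minimum at x* = 0 (since φ'(x) = 40x + 36x^3 = 0 only at x = 0 for real x with both coefficients positive, and φ → ∞ as |x| → ∞). At x* = 0, φ(0) = 0 and φ''(0) = 40. Laplace's method then gives
  I(n) ~ sqrt(2π / (n · φ''(0))) · e^(−n φ(0)) = sqrt(2π / (40n)) = sqrt(π/(20n)).
The 9 · x^4 term contributes only at subleading order (an O(1/n) relative correction).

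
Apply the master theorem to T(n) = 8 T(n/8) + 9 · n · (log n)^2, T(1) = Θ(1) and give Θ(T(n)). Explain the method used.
T(n) = Θ(n · (log n)^3)

Here log_8 8 = 1 and f(n) = 9 · n · (log n)^2 = Θ(n^(log_8 8) · (log n)^2). This is the extended Case 2 of the master theorem (f matches the critical exponent up to log factors), giving T(n) = Θ(n^(log_8 8) · (log n)^(2+1)) = Θ(n · (log n)^3).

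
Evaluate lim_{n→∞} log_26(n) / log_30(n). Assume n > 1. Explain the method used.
lim = ln(30) / ln(26) = log_26(30)

Change of base: log_26(n) = ln n / ln 26 and log_30(n) = ln n / ln 30. The ratio is (ln n / ln 26) · (ln 30 / ln n) = ln 30 / ln 26, a constant independent of n. So the limit is ln 30 / ln 26 = log_26(30).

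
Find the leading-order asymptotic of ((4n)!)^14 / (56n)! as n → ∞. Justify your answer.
((4n)!)^14/(56n)! ~ ((2π·4n)^(13/2) / sqrt(14)) · 14^(−14·4n)  →  0

Write N = 4n. Stirling: N! ~ sqrt(2π N)(N/e)^N and (14N)! ~ sqrt(2π·14N)·(14N/e)^(14N).
  (N!)^14/(14N)! ~ (2π N)^(14/2) (N/e)^(14N) / [sqrt(2π·14N) (14N/e)^(14N)]
     = (2π N)^(14/2) / sqrt(2π·14N) · (N/(14N))^(14N)
     = (2π N)^((14−1)/2) / sqrt(14) · 14^(−14N).
Since 14^14 > 1, the factor 14^(−14N) decays exponentially, so the ratio → 0. Substituting N = 4n gives the stated form.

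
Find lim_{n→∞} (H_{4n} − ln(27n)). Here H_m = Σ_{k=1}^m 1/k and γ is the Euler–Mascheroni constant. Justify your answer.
lim = ln(4/27) + γ

By Euler-Maclaurin, H_m = ln m + γ + O(1/m). So
  H_{4n} − ln(27n) = ln(4n) + γ − ln(27n) + O(1/n)
                       = ln(4/27) + γ + O(1/n).
Hence the limit is ln(4/27) + γ.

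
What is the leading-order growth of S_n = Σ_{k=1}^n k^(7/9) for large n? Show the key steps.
S_n ~ (9/16) · n^(16/9)

Integral comparison: Σ_{k=1}^n k^(7/9) = ∫_0^n x^(7/9) dx + O(n^(7/9)). The integral is n^(1 + 7/9) / (1 + 7/9) = n^((7+9)/9) / ((7+9)/9) = (9/16) · n^(16/9).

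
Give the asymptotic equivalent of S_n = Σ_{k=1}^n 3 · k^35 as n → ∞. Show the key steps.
S_n ~ n^36 / 12

By integral comparison (Euler-Maclaurin), Σ_{k=1}^n 3 · k^35 = 3 · ∫_0^n x^35 dx + O(n^35) = 3 · n^36/36 = n^36 / 12 + O(n^35). (Equivalently, Faulhaber's formula gives the same leading term.)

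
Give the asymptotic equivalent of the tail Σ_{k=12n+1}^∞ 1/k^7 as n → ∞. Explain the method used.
Σ_{k>12n} 1/k^7 ~ 1/(6 · (12n)^6)

Compare to the integral: ∫_{12n}^∞ x^(−7) dx = [−x^(−6)/6]_{12n}^∞ = 1/((7−1)·(12n)^6). Euler-Maclaurin then gives
  Σ_{k>12n} 1/k^7 = ∫_{12n}^∞ dx/x^7 − 1/(2·(12n)^7) + O(1/(12n)^8).
(Equivalently this is ζ(7) − Σ_{k≤12n} 1/k^7.)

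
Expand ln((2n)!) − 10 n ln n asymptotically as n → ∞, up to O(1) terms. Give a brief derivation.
ln((2n)!) − 10 n ln n = −8 n ln n + 2(ln 2 − 1) n + (1/2) ln(2π·2n) + O(1/n)

Stirling: ln((2n)!) = 2n ln(2n) − 2n + (1/2) ln(2π·2n) + O(1/n).
Expand 2n ln(2n) = 2n (ln n + ln 2) = 2n ln n + 2n ln 2.
Subtract 10n ln n: leading term is (2 − 10) n ln n = −8 n ln n. The next term is 2n ln 2 − 2n = 2(ln 2 − 1) n. Then the (1/2) ln(2π·2n) correction.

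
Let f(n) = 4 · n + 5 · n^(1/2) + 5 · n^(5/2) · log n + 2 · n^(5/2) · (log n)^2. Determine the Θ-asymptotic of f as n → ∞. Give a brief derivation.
f(n) ∈ Θ(n^(5/2) · (log n)^2)

Compare the terms by growth order. For large n, n^a · (log n)^b dominates n^a' · (log n)^b' iff a > a', or (a = a' and b > b'). Ranking the 4 terms shows the dominant one is 2 · n^(5/2) · (log n)^2. Hence f(n) ∈ Θ(n^(5/2) · (log n)^2).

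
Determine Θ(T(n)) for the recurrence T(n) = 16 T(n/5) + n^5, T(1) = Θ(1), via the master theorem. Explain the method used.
T(n) = Θ(n^5)

log_5 16 ≈ 1.723. f(n) = n^5 dominates n^(log_5 16) since 5 > 1.723, and the regularity condition a·f(n/b) = 16·(n/5)^5 = (16/3125)·n^5 ≤ c·f(n) holds with c = 16/3125 ≈ 0.00512 < 1. So this is Case 3: T(n) = Θ(f(n)) = Θ(n^5).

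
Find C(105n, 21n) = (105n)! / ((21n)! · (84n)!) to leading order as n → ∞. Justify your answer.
C(105n, 21n) ~ (3125/256)^(21n) · sqrt(5/(8π·21n))

Write N = 21n. Apply Stirling to each factorial:
  (5N)! ~ sqrt(2π·5N) · (5N/e)^(5N),
  N! ~ sqrt(2π N) · (N/e)^N,
  (4N)! ~ sqrt(2π·4N) · (4N/e)^(4N).
The exponential factors combine to (5N)^(5N) / (N^N · (4N)^(4N)) = 5^(5N)/4^(4N) = (5^5/4^4)^N = (3125/256)^N.
The square-root prefactors combine to sqrt(2π·5N) / (sqrt(2π N)·sqrt(2π·4N)) = sqrt(5 / (2π·4·N)) = sqrt(5/(8π·21n)).
Substituting N = 21n: C(105n, 21n) ~ (3125/256)^(21n) · sqrt(5/(8π·21n)).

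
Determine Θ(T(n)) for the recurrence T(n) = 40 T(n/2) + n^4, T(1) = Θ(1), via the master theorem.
T(n) = Θ(n^(log_2 40))

Master theorem: compare f(n) = n^4 to n^(log_2 40) where log_2 40 ≈ 5.322. Since 4 < log_2 40, we have f(n) = O(n^(log_2 40 − ε)) for some ε > 0 — Case 1. Hence T(n) = Θ(n^(log_2 40)).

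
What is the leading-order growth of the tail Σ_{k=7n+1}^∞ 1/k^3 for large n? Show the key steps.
Σ_{k>7n} 1/k^3 ~ 1/(2 · (7n)^2)

Compare to the integral: ∫_{7n}^∞ x^(−3) dx = [−x^(−2)/2]_{7n}^∞ = 1/((3−1)·(7n)^2). Euler-Maclaurin then gives
  Σ_{k>7n} 1/k^3 = ∫_{7n}^∞ dx/x^3 − 1/(2·(7n)^3) + O(1/(7n)^4).
(Equivalently this is ζ(3) − Σ_{k≤7n} 1/k^3.)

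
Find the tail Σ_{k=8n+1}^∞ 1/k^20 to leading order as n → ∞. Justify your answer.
Σ_{k>8n} 1/k^20 ~ 1/(19 · (8n)^19)

Compare to the integral: ∫_{8n}^∞ x^(−20) dx = [−x^(−19)/19]_{8n}^∞ = 1/((20−1)·(8n)^19). Euler-Maclaurin then gives
  Σ_{k>8n} 1/k^20 = ∫_{8n}^∞ dx/x^20 − 1/(2·(8n)^20) + O(1/(8n)^21).
(Equivalently this is ζ(20) − Σ_{k≤8n} 1/k^20.)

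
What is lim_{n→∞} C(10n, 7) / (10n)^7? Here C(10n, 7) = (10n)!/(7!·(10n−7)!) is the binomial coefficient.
lim = 1/7! = 1/5040

With N = 10n → ∞: C(N, 7) / N^7 = [N(N−1)…(N−6)] / (7! · N^7) = (1/7!) · 1 · (1 − 1/(10n)) · … · (1 − 6/(10n)). Each factor → 1 as N → ∞, so the limit is 1/7! = 1/5040.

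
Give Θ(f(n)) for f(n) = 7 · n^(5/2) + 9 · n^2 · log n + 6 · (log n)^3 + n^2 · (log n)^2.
f(n) ∈ Θ(n^(5/2))

Compare the terms by growth order. For large n, n^a · (log n)^b dominates n^a' · (log n)^b' iff a > a', or (a = a' and b > b'). Ranking the 4 terms shows the dominant one is 7 · n^(5/2). Hence f(n) ∈ Θ(n^(5/2)).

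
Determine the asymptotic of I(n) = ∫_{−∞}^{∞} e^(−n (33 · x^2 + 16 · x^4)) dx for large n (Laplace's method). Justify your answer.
I(n) ~ sqrt(π/(33n))

φ(x) = 33 · x^2 + 16 · x^4 has its unique global minimum at x* = 0 (since φ'(x) = 66x + 64x^3 = 0 only at x = 0 for real x with both coefficients positive, and φ → ∞ as |x| → ∞). At x* = 0, φ(0) = 0 and φ''(0) = 66. Laplace's method then gives
  I(n) ~ sqrt(2π / (n · φ''(0))) · e^(−n φ(0)) = sqrt(2π / (66n)) = sqrt(π/(33n)).
The 16 · x^4 term contributes only at subleading order (an O(1/n) relative correction).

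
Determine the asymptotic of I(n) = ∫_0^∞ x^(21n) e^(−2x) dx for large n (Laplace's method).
I(n) ~ (sqrt(2π·21n) / 2) · (21n/(2e))^(21n)

Write the integrand as exp(21n ln x − 2x) and set f(x) = 21n ln x − 2x. Then f'(x) = 21n/x − 2 = 0 at x* = 21n/2, and f''(x*) = −21n/x*^2 = −2^2/(21n). Laplace's method (interior maximum) gives
  I(n) ~ e^(f(x*)) · sqrt(2π / |f''(x*)|)
        = exp(21n ln(21n/2) − 21n) · sqrt(2π · 21n / 2^2)
        = (21n/2)^(21n) e^(−21n) · sqrt(2π·21n) / 2
        = (sqrt(2π·21n) / 2) · (21n/(2e))^(21n).
This matches Γ(21n+1)/2^(21n+1) with Stirling applied to Γ.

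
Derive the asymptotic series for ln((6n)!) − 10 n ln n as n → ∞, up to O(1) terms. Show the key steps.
ln((6n)!) − 10 n ln n = −4 n ln n + 6(ln 6 − 1) n + (1/2) ln(2π·6n) + O(1/n)

Stirling: ln((6n)!) = 6n ln(6n) − 6n + (1/2) ln(2π·6n) + O(1/n).
Expand 6n ln(6n) = 6n (ln n + ln 6) = 6n ln n + 6n ln 6.
Subtract 10n ln n: leading term is (6 − 10) n ln n = −4 n ln n. The next term is 6n ln 6 − 6n = 6(ln 6 − 1) n. Then the (1/2) ln(2π·6n) correction.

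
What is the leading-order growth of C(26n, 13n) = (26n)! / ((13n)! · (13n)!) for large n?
C(26n, 13n) ~ (4)^(13n) · sqrt(1/(π·13n))

Write N = 13n. Apply Stirling to each factorial:
  (2N)! ~ sqrt(2π·2N) · (2N/e)^(2N),
  N! ~ sqrt(2π N) · (N/e)^N,
  (1N)! ~ sqrt(2π·1N) · (1N/e)^(1N).
The exponential factors combine to (2N)^(2N) / (N^N · (1N)^(1N)) = 2^(2N)/1^(1N) = (2^2/1^1)^N = (4)^N.
The square-root prefactors combine to sqrt(2π·2N) / (sqrt(2π N)·sqrt(2π·1N)) = sqrt(2 / (2π·1·N)) = sqrt(1/(π·13n)).
Substituting N = 13n: C(26n, 13n) ~ (4)^(13n) · sqrt(1/(π·13n)).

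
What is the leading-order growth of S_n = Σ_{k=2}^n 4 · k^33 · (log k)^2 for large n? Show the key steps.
S_n ~ 2 · n^34 · (log n)^2 / 17

By integral comparison, S_n = ∫_1^n 4 · x^33 · (log x)^2 dx + O(n^33 · (log n)^2). For the integral, the leading term of ∫_1^n x^33 (log x)^2 dx is n^34/34 · (log n)^2 (by repeated integration by parts; each step lowers the log-exponent and produces a relatively O(1/log n) correction). Hence S_n ~ 2 · n^34 · (log n)^2 / 17.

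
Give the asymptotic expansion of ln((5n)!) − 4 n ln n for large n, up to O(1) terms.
ln((5n)!) − 4 n ln n = n ln n + 5(ln 5 − 1) n + (1/2) ln(2π·5n) + O(1/n)

Stirling: ln((5n)!) = 5n ln(5n) − 5n + (1/2) ln(2π·5n) + O(1/n).
Expand 5n ln(5n) = 5n (ln n + ln 5) = 5n ln n + 5n ln 5.
Subtract 4n ln n: leading term is (5 − 4) n ln n = n ln n. The next term is 5n ln 5 − 5n = 5(ln 5 − 1) n. Then the (1/2) ln(2π·5n) correction.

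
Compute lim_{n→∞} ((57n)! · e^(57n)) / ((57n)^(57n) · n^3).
lim = 0

Stirling: (57n)! ~ sqrt(2π·57n) · (57n/e)^(57n). Hence
  (57n)! · e^(57n) / (57n)^(57n) ~ sqrt(2π·57n).
Dividing by n^3: sqrt(2π·57n) / n^3 = sqrt(2π·57) · n^((1−6)/2), so the expression behaves like sqrt(2π·57) · n^((1−6)/2) → 0.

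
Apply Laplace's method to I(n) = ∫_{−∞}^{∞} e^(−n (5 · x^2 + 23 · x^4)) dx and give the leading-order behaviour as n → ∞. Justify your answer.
I(n) ~ sqrt(π/(5n))

φ(x) = 5 · x^2 + 23 · x^4 has its unique global minimum at x* = 0 (since φ'(x) = 10x + 92x^3 = 0 only at x = 0 for real x with both coefficients positive, and φ → ∞ as |x| → ∞). At x* = 0, φ(0) = 0 and φ''(0) = 10. Laplace's method then gives
  I(n) ~ sqrt(2π / (n · φ''(0))) · e^(−n φ(0)) = sqrt(2π / (10n)) = sqrt(π/(5n)).
The 23 · x^4 term contributes only at subleading order (an O(1/n) relative correction).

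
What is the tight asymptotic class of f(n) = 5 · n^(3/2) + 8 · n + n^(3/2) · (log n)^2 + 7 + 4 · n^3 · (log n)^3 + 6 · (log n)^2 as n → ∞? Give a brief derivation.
f(n) ∈ Θ(n^3 · (log n)^3)

Compare the terms by growth order. For large n, n^a · (log n)^b dominates n^a' · (log n)^b' iff a > a', or (a = a' and b > b'). Ranking the 6 terms shows the dominant one is 4 · n^3 · (log n)^3. Hence f(n) ∈ Θ(n^3 · (log n)^3).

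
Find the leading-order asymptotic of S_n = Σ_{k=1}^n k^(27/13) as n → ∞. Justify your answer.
S_n ~ (13/40) · n^(40/13)

Integral comparison: Σ_{k=1}^n k^(27/13) = ∫_0^n x^(27/13) dx + O(n^(27/13)). The integral is n^(1 + 27/13) / (1 + 27/13) = n^((27+13)/13) / ((27+13)/13) = (13/40) · n^(40/13).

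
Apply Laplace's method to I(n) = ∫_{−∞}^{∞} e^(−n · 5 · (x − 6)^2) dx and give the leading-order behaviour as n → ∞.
I(n) = sqrt(π/(5n))

Here φ(x) = 5 · (x − 6)^2 has its unique minimum at x* = 6 with φ(x*) = 0 and φ''(x*) = 10. Laplace's method gives
  I(n) ~ e^(−n φ(x*)) · sqrt(2π / (n · φ''(x*))) = sqrt(2π / (10n)) = sqrt(π/(5n)).
This is exact: substituting u = (x − 6)·sqrt(5n) gives I(n) = (1/sqrt(5n)) ∫_{−∞}^{∞} e^(−u^2) du = sqrt(π/(5n)).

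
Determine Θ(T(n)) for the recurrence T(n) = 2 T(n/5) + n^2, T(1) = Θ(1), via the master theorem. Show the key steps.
T(n) = Θ(n^2)

log_5 2 ≈ 0.431. f(n) = n^2 dominates n^(log_5 2) since 2 > 0.431, and the regularity condition a·f(n/b) = 2·(n/5)^2 = (2/25)·n^2 ≤ c·f(n) holds with c = 2/25 ≈ 0.08 < 1. So this is Case 3: T(n) = Θ(f(n)) = Θ(n^2).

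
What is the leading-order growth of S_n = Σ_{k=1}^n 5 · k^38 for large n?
S_n ~ 5 · n^39 / 39

By integral comparison (Euler-Maclaurin), Σ_{k=1}^n 5 · k^38 = 5 · ∫_0^n x^38 dx + O(n^38) = 5 · n^39/39 + O(n^38). (Equivalently, Faulhaber's formula gives the same leading term.)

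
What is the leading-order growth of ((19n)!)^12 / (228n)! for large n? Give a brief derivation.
((19n)!)^12/(228n)! ~ ((2π·19n)^(11/2) / sqrt(12)) · 12^(−12·19n)  →  0

Write N = 19n. Stirling: N! ~ sqrt(2π N)(N/e)^N and (12N)! ~ sqrt(2π·12N)·(12N/e)^(12N).
  (N!)^12/(12N)! ~ (2π N)^(12/2) (N/e)^(12N) / [sqrt(2π·12N) (12N/e)^(12N)]
     = (2π N)^(12/2) / sqrt(2π·12N) · (N/(12N))^(12N)
     = (2π N)^((12−1)/2) / sqrt(12) · 12^(−12N).
Since 12^12 > 1, the factor 12^(−12N) decays exponentially, so the ratio → 0. Substituting N = 19n gives the stated form.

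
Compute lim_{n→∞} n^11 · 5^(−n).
lim = 0

Exponentials with base > 1 dominate every fixed polynomial: for any fixed c, n^c / 5^n → 0 as n → ∞ (e.g. by the ratio test, or by writing 5^n = e^(n ln 5) and noting e^(n ln 5) / n^c → ∞). Hence n^11 · 5^(−n) = n^11 / 5^n → 0.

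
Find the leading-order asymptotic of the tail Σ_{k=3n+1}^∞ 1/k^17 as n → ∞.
Σ_{k>3n} 1/k^17 ~ 1/(16 · (3n)^16)

Compare to the integral: ∫_{3n}^∞ x^(−17) dx = [−x^(−16)/16]_{3n}^∞ = 1/((17−1)·(3n)^16). Euler-Maclaurin then gives
  Σ_{k>3n} 1/k^17 = ∫_{3n}^∞ dx/x^17 − 1/(2·(3n)^17) + O(1/(3n)^18).
(Equivalently this is ζ(17) − Σ_{k≤3n} 1/k^17.)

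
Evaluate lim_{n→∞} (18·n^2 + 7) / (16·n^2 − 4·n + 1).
lim = 18/16 = 9/8

For large n the leading n^2 terms dominate both numerator and denominator. Dividing top and bottom by n^2, every other term tends to 0, leaving 18/16 = 9/8.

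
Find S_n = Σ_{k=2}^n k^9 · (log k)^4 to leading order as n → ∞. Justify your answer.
S_n ~ n^10 · (log n)^4 / 10

By integral comparison, S_n = ∫_1^n x^9 · (log x)^4 dx + O(n^9 · (log n)^4). For the integral, the leading term of ∫_1^n x^9 (log x)^4 dx is n^10/10 · (log n)^4 (by repeated integration by parts; each step lowers the log-exponent and produces a relatively O(1/log n) correction). Hence S_n ~ n^10 · (log n)^4 / 10.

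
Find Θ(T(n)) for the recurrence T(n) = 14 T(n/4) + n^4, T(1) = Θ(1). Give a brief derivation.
T(n) = Θ(n^4)

log_4 14 ≈ 1.904. f(n) = n^4 dominates n^(log_4 14) since 4 > 1.904, and the regularity condition a·f(n/b) = 14·(n/4)^4 = (14/256)·n^4 ≤ c·f(n) holds with c = 14/256 ≈ 0.0547 < 1. So this is Case 3: T(n) = Θ(f(n)) = Θ(n^4).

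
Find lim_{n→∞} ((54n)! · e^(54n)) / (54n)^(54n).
lim = ∞

Stirling: (54n)! ~ sqrt(2π·54n) · (54n/e)^(54n). Hence
  (54n)! · e^(54n) / (54n)^(54n) ~ sqrt(2π·54n) = sqrt(2π·54) · sqrt(n) → ∞.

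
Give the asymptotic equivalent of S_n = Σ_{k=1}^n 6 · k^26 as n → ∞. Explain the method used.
S_n ~ 2 · n^27 / 9

By integral comparison (Euler-Maclaurin), Σ_{k=1}^n 6 · k^26 = 6 · ∫_0^n x^26 dx + O(n^26) = 6 · n^27/27 = 2 · n^27 / 9 + O(n^26). (Equivalently, Faulhaber's formula gives the same leading term.)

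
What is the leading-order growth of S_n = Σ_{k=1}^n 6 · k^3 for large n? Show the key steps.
S_n ~ 3 · n^4 / 2

By integral comparison (Euler-Maclaurin), Σ_{k=1}^n 6 · k^3 = 6 · ∫_0^n x^3 dx + O(n^3) = 6 · n^4/4 = 3 · n^4 / 2 + O(n^3). (Equivalently, Faulhaber's formula gives the same leading term.)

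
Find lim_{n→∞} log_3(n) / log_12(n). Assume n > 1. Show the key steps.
lim = ln(12) / ln(3) = log_3(12)

Change of base: log_3(n) = ln n / ln 3 and log_12(n) = ln n / ln 12. The ratio is (ln n / ln 3) · (ln 12 / ln n) = ln 12 / ln 3, a constant independent of n. So the limit is ln 12 / ln 3 = log_3(12).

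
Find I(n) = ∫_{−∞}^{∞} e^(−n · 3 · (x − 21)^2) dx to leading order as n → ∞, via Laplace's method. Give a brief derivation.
I(n) = sqrt(π/(3n))

Here φ(x) = 3 · (x − 21)^2 has its unique minimum at x* = 21 with φ(x*) = 0 and φ''(x*) = 6. Laplace's method gives
  I(n) ~ e^(−n φ(x*)) · sqrt(2π / (n · φ''(x*))) = sqrt(2π / (6n)) = sqrt(π/(3n)).
This is exact: substituting u = (x − 21)·sqrt(3n) gives I(n) = (1/sqrt(3n)) ∫_{−∞}^{∞} e^(−u^2) du = sqrt(π/(3n)).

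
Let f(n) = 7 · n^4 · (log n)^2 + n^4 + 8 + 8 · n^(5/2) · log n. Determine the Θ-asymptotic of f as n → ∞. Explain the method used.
f(n) ∈ Θ(n^4 · (log n)^2)

Compare the terms by growth order. For large n, n^a · (log n)^b dominates n^a' · (log n)^b' iff a > a', or (a = a' and b > b'). Ranking the 4 terms shows the dominant one is 7 · n^4 · (log n)^2. Hence f(n) ∈ Θ(n^4 · (log n)^2).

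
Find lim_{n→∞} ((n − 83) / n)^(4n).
lim = e^(−332)

Rewrite as (1 − 83/n)^(4n). By the standard limit (1 + x/n)^n → e^x, we have (1 − 83/n)^n → e^(−83), and raising to the 4th power gives e^(−332).
More precisely, ln[(1 − 83/n)^(4n)] = 4n · ln(1 − 83/n) = 4n · (-83/n + O(1/n^2)) = -332 + O(1/n) → -332.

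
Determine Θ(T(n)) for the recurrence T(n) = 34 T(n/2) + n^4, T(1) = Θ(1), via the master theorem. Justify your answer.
T(n) = Θ(n^(log_2 34))

Master theorem: compare f(n) = n^4 to n^(log_2 34) where log_2 34 ≈ 5.087. Since 4 < log_2 34, we have f(n) = O(n^(log_2 34 − ε)) for some ε > 0 — Case 1. Hence T(n) = Θ(n^(log_2 34)).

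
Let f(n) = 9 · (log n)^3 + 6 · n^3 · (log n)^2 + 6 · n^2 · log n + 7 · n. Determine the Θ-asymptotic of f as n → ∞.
f(n) ∈ Θ(n^3 · (log n)^2)

Compare the terms by growth order. For large n, n^a · (log n)^b dominates n^a' · (log n)^b' iff a > a', or (a = a' and b > b'). Ranking the 4 terms shows the dominant one is 6 · n^3 · (log n)^2. Hence f(n) ∈ Θ(n^3 · (log n)^2).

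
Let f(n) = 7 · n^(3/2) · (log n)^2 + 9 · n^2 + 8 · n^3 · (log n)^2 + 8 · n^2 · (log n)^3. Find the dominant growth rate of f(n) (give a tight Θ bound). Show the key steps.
f(n) ∈ Θ(n^3 · (log n)^2)

Compare the terms by growth order. For large n, n^a · (log n)^b dominates n^a' · (log n)^b' iff a > a', or (a = a' and b > b'). Ranking the 4 terms shows the dominant one is 8 · n^3 · (log n)^2. Hence f(n) ∈ Θ(n^3 · (log n)^2).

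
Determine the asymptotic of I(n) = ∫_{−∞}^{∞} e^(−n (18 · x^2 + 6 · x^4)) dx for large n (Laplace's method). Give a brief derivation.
I(n) ~ sqrt(π/(18n))

φ(x) = 18 · x^2 + 6 · x^4 has its unique global minimum at x* = 0 (since φ'(x) = 36x + 24x^3 = 0 only at x = 0 for real x with both coefficients positive, and φ → ∞ as |x| → ∞). At x* = 0, φ(0) = 0 and φ''(0) = 36. Laplace's method then gives
  I(n) ~ sqrt(2π / (n · φ''(0))) · e^(−n φ(0)) = sqrt(2π / (36n)) = sqrt(π/(18n)).
The 6 · x^4 term contributes only at subleading order (an O(1/n) relative correction).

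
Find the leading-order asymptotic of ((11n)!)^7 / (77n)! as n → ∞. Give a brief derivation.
((11n)!)^7/(77n)! ~ ((2π·11n)^(6/2) / sqrt(7)) · 7^(−7·11n)  →  0

Write N = 11n. Stirling: N! ~ sqrt(2π N)(N/e)^N and (7N)! ~ sqrt(2π·7N)·(7N/e)^(7N).
  (N!)^7/(7N)! ~ (2π N)^(7/2) (N/e)^(7N) / [sqrt(2π·7N) (7N/e)^(7N)]
     = (2π N)^(7/2) / sqrt(2π·7N) · (N/(7N))^(7N)
     = (2π N)^((7−1)/2) / sqrt(7) · 7^(−7N).
Since 7^7 > 1, the factor 7^(−7N) decays exponentially, so the ratio → 0. Substituting N = 11n gives the stated form.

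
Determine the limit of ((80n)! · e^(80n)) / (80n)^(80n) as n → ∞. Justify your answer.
lim = ∞

Stirling: (80n)! ~ sqrt(2π·80n) · (80n/e)^(80n). Hence
  (80n)! · e^(80n) / (80n)^(80n) ~ sqrt(2π·80n) = sqrt(2π·80) · sqrt(n) → ∞.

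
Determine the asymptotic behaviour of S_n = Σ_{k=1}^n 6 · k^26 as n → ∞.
S_n ~ 2 · n^27 / 9

By integral comparison (Euler-Maclaurin), Σ_{k=1}^n 6 · k^26 = 6 · ∫_0^n x^26 dx + O(n^26) = 6 · n^27/27 = 2 · n^27 / 9 + O(n^26). (Equivalently, Faulhaber's formula gives the same leading term.)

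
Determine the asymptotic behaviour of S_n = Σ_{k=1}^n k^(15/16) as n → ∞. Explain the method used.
S_n ~ (16/31) · n^(31/16)

Integral comparison: Σ_{k=1}^n k^(15/16) = ∫_0^n x^(15/16) dx + O(n^(15/16)). The integral is n^(1 + 15/16) / (1 + 15/16) = n^((15+16)/16) / ((15+16)/16) = (16/31) · n^(31/16).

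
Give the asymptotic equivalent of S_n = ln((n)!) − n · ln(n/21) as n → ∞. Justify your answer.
S_n ~ n · (ln 21 − 1) + O(ln n)

Stirling: ln((n)!) = n ln(n) − n + O(ln n).
  S_n = n ln(n) − n − n ln(n/21) + O(ln n)
      = n ln(n) − n ln n + n ln 21 − n + O(ln n)
      = n ln 21 − n + O(ln n)
      = n (ln 21 − 1) + O(ln n).
Numerically ln(21) − 1 ≈ 2.0445.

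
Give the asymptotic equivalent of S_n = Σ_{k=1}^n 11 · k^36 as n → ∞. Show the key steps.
S_n ~ 11 · n^37 / 37

By integral comparison (Euler-Maclaurin), Σ_{k=1}^n 11 · k^36 = 11 · ∫_0^n x^36 dx + O(n^36) = 11 · n^37/37 + O(n^36). (Equivalently, Faulhaber's formula gives the same leading term.)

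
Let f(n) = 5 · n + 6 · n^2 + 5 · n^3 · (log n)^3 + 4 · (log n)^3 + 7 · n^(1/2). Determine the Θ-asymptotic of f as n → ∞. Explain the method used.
f(n) ∈ Θ(n^3 · (log n)^3)

Compare the terms by growth order. For large n, n^a · (log n)^b dominates n^a' · (log n)^b' iff a > a', or (a = a' and b > b'). Ranking the 5 terms shows the dominant one is 5 · n^3 · (log n)^3. Hence f(n) ∈ Θ(n^3 · (log n)^3).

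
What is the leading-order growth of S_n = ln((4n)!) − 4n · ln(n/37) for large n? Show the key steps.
S_n ~ 4n · (ln 148 − 1) + O(ln n)

Stirling: ln((4n)!) = 4n ln(4n) − 4n + O(ln n).
  S_n = 4n ln(4n) − 4n − 4n ln(n/37) + O(ln n)
      = 4n ln(4n) − 4n ln n + 4n ln 37 − 4n + O(ln n)
      = 4n ln 4 + 4n ln 37 − 4n + O(ln n)
      = 4n (ln 148 − 1) + O(ln n).
Numerically ln(148) − 1 ≈ 3.9972.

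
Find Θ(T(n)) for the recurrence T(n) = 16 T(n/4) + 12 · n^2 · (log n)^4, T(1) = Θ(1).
T(n) = Θ(n^2 · (log n)^5)

Here log_4 16 = 2 and f(n) = 12 · n^2 · (log n)^4 = Θ(n^(log_4 16) · (log n)^4). This is the extended Case 2 of the master theorem (f matches the critical exponent up to log factors), giving T(n) = Θ(n^(log_4 16) · (log n)^(4+1)) = Θ(n^2 · (log n)^5).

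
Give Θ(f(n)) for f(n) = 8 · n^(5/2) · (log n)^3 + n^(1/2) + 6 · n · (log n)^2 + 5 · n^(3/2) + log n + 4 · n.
f(n) ∈ Θ(n^(5/2) · (log n)^3)

Compare the terms by growth order. For large n, n^a · (log n)^b dominates n^a' · (log n)^b' iff a > a', or (a = a' and b > b'). Ranking the 6 terms shows the dominant one is 8 · n^(5/2) · (log n)^3. Hence f(n) ∈ Θ(n^(5/2) · (log n)^3).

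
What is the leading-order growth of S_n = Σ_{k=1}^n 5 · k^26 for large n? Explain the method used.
S_n ~ 5 · n^27 / 27

By integral comparison (Euler-Maclaurin), Σ_{k=1}^n 5 · k^26 = 5 · ∫_0^n x^26 dx + O(n^26) = 5 · n^27/27 + O(n^26). (Equivalently, Faulhaber's formula gives the same leading term.)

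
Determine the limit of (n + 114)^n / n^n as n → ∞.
lim = e^114

Rewrite as (1 + 114/n)^(n). By the standard limit (1 + x/n)^n → e^x, we have (1 + 114/n)^n → e^114, and raising to the 1st power gives e^114.
More precisely, ln[(1 + 114/n)^(n)] = n · ln(1 + 114/n) = n · (114/n + O(1/n^2)) = 114 + O(1/n) → 114.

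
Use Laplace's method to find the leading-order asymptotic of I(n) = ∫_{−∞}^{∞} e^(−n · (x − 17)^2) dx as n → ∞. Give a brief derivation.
I(n) = sqrt(π/n)

Here φ(x) = (x − 17)^2 has its unique minimum at x* = 17 with φ(x*) = 0 and φ''(x*) = 2. Laplace's method gives
  I(n) ~ e^(−n φ(x*)) · sqrt(2π / (n · φ''(x*))) = sqrt(2π / (2n)) = sqrt(π/n).
This is exact: substituting u = (x − 17)·sqrt(n) gives I(n) = (1/sqrt(n)) ∫_{−∞}^{∞} e^(−u^2) du = sqrt(π/n).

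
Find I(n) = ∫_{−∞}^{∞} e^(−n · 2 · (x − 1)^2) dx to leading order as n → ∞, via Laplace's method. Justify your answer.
I(n) = sqrt(π/(2n))

Here φ(x) = 2 · (x − 1)^2 has its unique minimum at x* = 1 with φ(x*) = 0 and φ''(x*) = 4. Laplace's method gives
  I(n) ~ e^(−n φ(x*)) · sqrt(2π / (n · φ''(x*))) = sqrt(2π / (4n)) = sqrt(π/(2n)).
This is exact: substituting u = (x − 1)·sqrt(2n) gives I(n) = (1/sqrt(2n)) ∫_{−∞}^{∞} e^(−u^2) du = sqrt(π/(2n)).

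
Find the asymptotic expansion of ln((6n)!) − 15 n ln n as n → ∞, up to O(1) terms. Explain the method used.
ln((6n)!) − 15 n ln n = −9 n ln n + 6(ln 6 − 1) n + (1/2) ln(2π·6n) + O(1/n)

Stirling: ln((6n)!) = 6n ln(6n) − 6n + (1/2) ln(2π·6n) + O(1/n).
Expand 6n ln(6n) = 6n (ln n + ln 6) = 6n ln n + 6n ln 6.
Subtract 15n ln n: leading term is (6 − 15) n ln n = −9 n ln n. The next term is 6n ln 6 − 6n = 6(ln 6 − 1) n. Then the (1/2) ln(2π·6n) correction.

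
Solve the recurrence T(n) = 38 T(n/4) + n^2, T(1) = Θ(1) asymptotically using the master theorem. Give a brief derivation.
T(n) = Θ(n^(log_4 38))

Master theorem: compare f(n) = n^2 to n^(log_4 38) where log_4 38 ≈ 2.624. Since 2 < log_4 38, we have f(n) = O(n^(log_4 38 − ε)) for some ε > 0 — Case 1. Hence T(n) = Θ(n^(log_4 38)).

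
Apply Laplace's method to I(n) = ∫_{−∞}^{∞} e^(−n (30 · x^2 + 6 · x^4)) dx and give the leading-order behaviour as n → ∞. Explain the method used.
I(n) ~ sqrt(π/(30n))

φ(x) = 30 · x^2 + 6 · x^4 has its unique global minimum at x* = 0 (since φ'(x) = 60x + 24x^3 = 0 only at x = 0 for real x with both coefficients positive, and φ → ∞ as |x| → ∞). At x* = 0, φ(0) = 0 and φ''(0) = 60. Laplace's method then gives
  I(n) ~ sqrt(2π / (n · φ''(0))) · e^(−n φ(0)) = sqrt(2π / (60n)) = sqrt(π/(30n)).
The 6 · x^4 term contributes only at subleading order (an O(1/n) relative correction).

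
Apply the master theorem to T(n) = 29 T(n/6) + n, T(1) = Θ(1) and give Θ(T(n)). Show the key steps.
T(n) = Θ(n^(log_6 29))

Master theorem: compare f(n) = n to n^(log_6 29) where log_6 29 ≈ 1.879. Since 1 < log_6 29, we have f(n) = O(n^(log_6 29 − ε)) for some ε > 0 — Case 1. Hence T(n) = Θ(n^(log_6 29)).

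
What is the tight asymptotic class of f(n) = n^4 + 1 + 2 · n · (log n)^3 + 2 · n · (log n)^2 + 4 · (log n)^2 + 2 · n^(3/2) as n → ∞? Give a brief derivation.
f(n) ∈ Θ(n^4)

Compare the terms by growth order. For large n, n^a · (log n)^b dominates n^a' · (log n)^b' iff a > a', or (a = a' and b > b'). Ranking the 6 terms shows the dominant one is n^4. Hence f(n) ∈ Θ(n^4).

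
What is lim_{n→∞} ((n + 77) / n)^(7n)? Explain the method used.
lim = e^539

Rewrite as (1 + 77/n)^(7n). By the standard limit (1 + x/n)^n → e^x, we have (1 + 77/n)^n → e^77, and raising to the 7th power gives e^539.
More precisely, ln[(1 + 77/n)^(7n)] = 7n · ln(1 + 77/n) = 7n · (77/n + O(1/n^2)) = 539 + O(1/n) → 539.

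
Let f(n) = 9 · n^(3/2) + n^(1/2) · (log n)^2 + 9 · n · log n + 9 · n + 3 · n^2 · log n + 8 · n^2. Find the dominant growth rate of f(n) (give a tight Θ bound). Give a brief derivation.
f(n) ∈ Θ(n^2 · log n)

Compare the terms by growth order. For large n, n^a · (log n)^b dominates n^a' · (log n)^b' iff a > a', or (a = a' and b > b'). Ranking the 6 terms shows the dominant one is 3 · n^2 · log n. Hence f(n) ∈ Θ(n^2 · log n).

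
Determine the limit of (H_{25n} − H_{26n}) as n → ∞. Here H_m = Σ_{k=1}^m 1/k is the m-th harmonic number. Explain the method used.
lim = ln(25/26)

Euler-Maclaurin gives H_m = ln m + γ + 1/(2m) + O(1/m^2). The γ and O(1/m) terms cancel in the difference:
  H_{25n} − H_{26n} = ln(25n) − ln(26n) + O(1/n) = ln(25/26) + O(1/n).
Hence the limit is ln(25/26).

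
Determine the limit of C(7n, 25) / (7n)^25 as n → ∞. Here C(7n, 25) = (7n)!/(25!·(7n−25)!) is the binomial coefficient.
lim = 1/25! = 1/15511210043330985984000000

With N = 7n → ∞: C(N, 25) / N^25 = [N(N−1)…(N−24)] / (25! · N^25) = (1/25!) · 1 · (1 − 1/(7n)) · … · (1 − 24/(7n)). Each factor → 1 as N → ∞, so the limit is 1/25! = 1/15511210043330985984000000.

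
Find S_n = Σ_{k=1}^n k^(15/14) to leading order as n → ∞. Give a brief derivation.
S_n ~ (14/29) · n^(29/14)

Integral comparison: Σ_{k=1}^n k^(15/14) = ∫_0^n x^(15/14) dx + O(n^(15/14)). The integral is n^(1 + 15/14) / (1 + 15/14) = n^((15+14)/14) / ((15+14)/14) = (14/29) · n^(29/14).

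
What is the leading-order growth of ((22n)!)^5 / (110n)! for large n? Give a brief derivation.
((22n)!)^5/(110n)! ~ ((2π·22n)^(4/2) / sqrt(5)) · 5^(−5·22n)  →  0

Write N = 22n. Stirling: N! ~ sqrt(2π N)(N/e)^N and (5N)! ~ sqrt(2π·5N)·(5N/e)^(5N).
  (N!)^5/(5N)! ~ (2π N)^(5/2) (N/e)^(5N) / [sqrt(2π·5N) (5N/e)^(5N)]
     = (2π N)^(5/2) / sqrt(2π·5N) · (N/(5N))^(5N)
     = (2π N)^((5−1)/2) / sqrt(5) · 5^(−5N).
Since 5^5 > 1, the factor 5^(−5N) decays exponentially, so the ratio → 0. Substituting N = 22n gives the stated form.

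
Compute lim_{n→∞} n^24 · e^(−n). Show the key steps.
lim = 0

Exponentials with base > 1 dominate every fixed polynomial: for any fixed c, n^c / e^n → 0 as n → ∞ (e.g. by the ratio test, or since e^n grows faster than any power of n). Hence n^24 · e^(−n) = n^24 / e^n → 0.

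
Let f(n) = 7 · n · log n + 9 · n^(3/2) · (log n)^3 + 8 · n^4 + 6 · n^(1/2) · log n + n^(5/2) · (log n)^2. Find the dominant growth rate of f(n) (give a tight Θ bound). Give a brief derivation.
f(n) ∈ Θ(n^4)

Compare the terms by growth order. For large n, n^a · (log n)^b dominates n^a' · (log n)^b' iff a > a', or (a = a' and b > b'). Ranking the 5 terms shows the dominant one is 8 · n^4. Hence f(n) ∈ Θ(n^4).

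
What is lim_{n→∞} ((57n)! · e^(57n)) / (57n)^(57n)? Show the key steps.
lim = ∞

Stirling: (57n)! ~ sqrt(2π·57n) · (57n/e)^(57n). Hence
  (57n)! · e^(57n) / (57n)^(57n) ~ sqrt(2π·57n) = sqrt(2π·57) · sqrt(n) → ∞.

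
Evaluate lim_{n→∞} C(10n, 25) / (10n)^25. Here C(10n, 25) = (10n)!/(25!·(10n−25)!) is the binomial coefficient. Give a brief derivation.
lim = 1/25! = 1/15511210043330985984000000

With N = 10n → ∞: C(N, 25) / N^25 = [N(N−1)…(N−24)] / (25! · N^25) = (1/25!) · 1 · (1 − 1/(10n)) · … · (1 − 24/(10n)). Each factor → 1 as N → ∞, so the limit is 1/25! = 1/15511210043330985984000000.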